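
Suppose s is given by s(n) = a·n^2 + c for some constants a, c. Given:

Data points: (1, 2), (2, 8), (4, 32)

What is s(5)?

From s(1) = 2 and s(2) = 8: 1a + c = 2 and 4a + c = 8.
Subtracting: 3a = 6, so a = 2; then c = 2 − 2·1 = 0.
So s(n) = 2n² + 0, and s(5) = 50.

50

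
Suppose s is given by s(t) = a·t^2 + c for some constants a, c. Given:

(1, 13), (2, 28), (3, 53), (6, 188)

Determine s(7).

From s(1) = 13 and s(2) = 28: 1a + c = 13 and 4a + c = 28.
Subtracting: 3a = 15, so a = 5; then c = 13 − 5·1 = 8.
So s(t) = 5t² + 8, and s(7) = 253.

253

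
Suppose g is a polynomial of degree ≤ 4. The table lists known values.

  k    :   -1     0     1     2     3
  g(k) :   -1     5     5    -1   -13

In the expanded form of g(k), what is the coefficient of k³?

0

First differences: 6, 0, -6, -12. Second differences: -6, -6, -6.
Level-2 differences are constant, so g has degree 2.
Fitting a degree-2 polynomial gives g(k) = -3k² + 3k + 5.
The coefficient of k³ is 0.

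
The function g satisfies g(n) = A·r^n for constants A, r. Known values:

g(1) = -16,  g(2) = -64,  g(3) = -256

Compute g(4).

-1024

Consecutive ratio: -64/(-16) = 4, and -256/(-64) = 4, so r = 4.
Then A·4^1 = -16 gives A = -4, and g(n) = -4·4^n.
g(4) = -4·4^4 = -1024.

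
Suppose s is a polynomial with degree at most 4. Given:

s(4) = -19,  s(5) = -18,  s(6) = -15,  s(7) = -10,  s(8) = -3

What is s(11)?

First differences: 1, 3, 5, 7. Second differences: 2, 2, 2.
Level-2 differences are constant, so s has degree 2.
Fitting a degree-2 polynomial gives s(m) = m² - 8m - 3.
Then s(11) = 30.

30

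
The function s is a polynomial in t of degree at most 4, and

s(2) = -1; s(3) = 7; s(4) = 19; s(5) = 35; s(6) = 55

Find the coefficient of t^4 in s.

First differences: 8, 12, 16, 20. Second differences: 4, 4, 4.
Level-2 differences are constant, so s has degree 2.
Fitting a degree-2 polynomial gives s(t) = 2t² - 2t - 5.
The coefficient of t^4 is 0.

0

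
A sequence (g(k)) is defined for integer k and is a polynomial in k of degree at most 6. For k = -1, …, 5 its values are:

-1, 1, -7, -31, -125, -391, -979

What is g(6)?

Write g(k) = ak^6 + bk^5 + ck^4 + dk³ + ek² + pk + q; the 7 given values yield a linear system in the 7 coefficients.
Solving, the top 2 coefficients vanish, and g(k) = -2k^4 + 3k³ - 3k² - 6k + 1.
Then g(6) = -2087.

-2087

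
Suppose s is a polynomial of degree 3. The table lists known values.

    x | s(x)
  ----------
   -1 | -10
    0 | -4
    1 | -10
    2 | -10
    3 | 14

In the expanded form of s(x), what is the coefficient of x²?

Write s(x) = ax³ + bx² + cx + d; the 5 given values yield a linear system in the 4 coefficients.
Solving, s(x) = 3x³ - 6x² - 3x - 4.
The coefficient of x² is -6.

-6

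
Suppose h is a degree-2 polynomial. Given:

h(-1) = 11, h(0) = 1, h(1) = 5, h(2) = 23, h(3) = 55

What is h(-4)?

First differences: -10, 4, 18, 32. Second differences: 14, 14, 14.
Level-2 differences are constant, so h has degree 2.
Fitting a degree-2 polynomial gives h(x) = 7x² - 3x + 1.
Then h(-4) = 125.

125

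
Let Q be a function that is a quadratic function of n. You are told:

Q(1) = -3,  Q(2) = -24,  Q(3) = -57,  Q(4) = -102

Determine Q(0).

Write Q(n) = an² + bn + c; the 4 given values yield a linear system in the 3 coefficients.
Solving, Q(n) = -6n² - 3n + 6.
Then Q(0) = 6.

6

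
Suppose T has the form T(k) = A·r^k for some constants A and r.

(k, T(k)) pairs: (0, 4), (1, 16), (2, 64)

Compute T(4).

Consecutive ratio: 16/4 = 4, and 64/16 = 4, so r = 4.
Then A·4^0 = 4 gives A = 4, and T(k) = 4·4^k.
T(4) = 4·4^4 = 1024.

1024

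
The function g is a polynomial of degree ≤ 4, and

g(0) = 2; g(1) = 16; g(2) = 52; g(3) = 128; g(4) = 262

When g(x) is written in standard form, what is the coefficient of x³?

First differences: 14, 36, 76, 134. Second differences: 22, 40, 58. Third differences: 18, 18.
Level-3 differences are constant, so g has degree 3.
Fitting a degree-3 polynomial gives g(x) = 3x³ + 2x² + 9x + 2.
The coefficient of x³ is 3.

3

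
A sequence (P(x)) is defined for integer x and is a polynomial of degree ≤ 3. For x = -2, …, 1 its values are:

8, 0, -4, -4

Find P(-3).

First differences: -8, -4, 0. Second differences: 4, 4.
Level-2 differences are constant, so P has degree 2.
Fitting a degree-2 polynomial gives P(x) = 2x² - 2x - 4.
Then P(-3) = 20.

20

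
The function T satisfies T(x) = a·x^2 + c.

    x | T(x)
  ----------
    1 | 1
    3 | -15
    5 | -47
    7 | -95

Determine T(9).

From T(1) = 1 and T(3) = -15: 1a + c = 1 and 9a + c = -15.
Subtracting: 8a = -16, so a = -2; then c = 1 − (-2)·1 = 3.
So T(x) = -2x² + 3, and T(9) = -159.

-159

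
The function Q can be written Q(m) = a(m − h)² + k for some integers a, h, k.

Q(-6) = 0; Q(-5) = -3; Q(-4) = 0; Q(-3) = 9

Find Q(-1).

First differences -3, 3, 9; second difference 6 = 2a, so a = 3.
Expanding, the m-coefficient is −2ah = -6h; matching it to the data gives h = -5, and then k = -3.
So Q(m) = 3(m + 5)² − 3.
Q(-1) = 3·4² − 3 = 45.

45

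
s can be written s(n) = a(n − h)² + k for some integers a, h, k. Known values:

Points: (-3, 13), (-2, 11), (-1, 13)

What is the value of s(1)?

First differences -2, 2; second difference 4 = 2a, so a = 2.
Expanding, the n-coefficient is −2ah = -4h; matching it to the data gives h = -2, and then k = 11.
So s(n) = 2(n + 2)² + 11.
s(1) = 2·3² + 11 = 29.

29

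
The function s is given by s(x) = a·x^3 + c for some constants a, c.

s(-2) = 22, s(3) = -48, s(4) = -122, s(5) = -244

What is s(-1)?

From s(-2) = 22 and s(3) = -48: -8a + c = 22 and 27a + c = -48.
Subtracting: 35a = -70, so a = -2; then c = 22 − (-2)·(-8) = 6.
So s(x) = -2x³ + 6, and s(-1) = 8.

8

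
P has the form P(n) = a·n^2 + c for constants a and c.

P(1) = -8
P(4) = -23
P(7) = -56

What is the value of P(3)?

-16

From P(1) = -8 and P(4) = -23: 1a + c = -8 and 16a + c = -23.
Subtracting: 15a = -15, so a = -1; then c = -8 − (-1)·1 = -7.
So P(n) = -1n² − 7, and P(3) = -16.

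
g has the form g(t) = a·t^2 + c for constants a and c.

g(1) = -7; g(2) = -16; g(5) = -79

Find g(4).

-52

From g(1) = -7 and g(2) = -16: 1a + c = -7 and 4a + c = -16.
Subtracting: 3a = -9, so a = -3; then c = -7 − (-3)·1 = -4.
So g(t) = -3t² − 4, and g(4) = -52.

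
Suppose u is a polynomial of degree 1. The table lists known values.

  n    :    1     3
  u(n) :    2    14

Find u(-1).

-10

Write u(n) = an + b; the 2 given values yield a linear system in the 2 coefficients.
Solving, u(n) = 6n - 4.
Then u(-1) = -10.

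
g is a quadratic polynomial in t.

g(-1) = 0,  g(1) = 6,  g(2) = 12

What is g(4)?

30

Write g(t) = at² + bt + c; the 3 given values yield a linear system in the 3 coefficients.
Solving, g(t) = t² + 3t + 2.
Then g(4) = 30.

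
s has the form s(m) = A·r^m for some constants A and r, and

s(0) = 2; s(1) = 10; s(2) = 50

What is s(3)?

Consecutive ratio: 10/2 = 5, and 50/10 = 5, so r = 5.
Then A·5^0 = 2 gives A = 2, and s(m) = 2·5^m.
s(3) = 2·5^3 = 250.

250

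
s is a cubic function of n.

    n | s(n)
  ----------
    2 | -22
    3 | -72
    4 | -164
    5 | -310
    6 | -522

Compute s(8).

First differences: -50, -92, -146, -212. Second differences: -42, -54, -66. Third differences: -12, -12.
Level-3 differences are constant, so s has degree 3.
Fitting a degree-3 polynomial gives s(n) = -2n³ - 3n² + 3n.
Then s(8) = -1192.

-1192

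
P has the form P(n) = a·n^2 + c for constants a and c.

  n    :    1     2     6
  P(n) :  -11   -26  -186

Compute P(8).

From P(1) = -11 and P(2) = -26: 1a + c = -11 and 4a + c = -26.
Subtracting: 3a = -15, so a = -5; then c = -11 − (-5)·1 = -6.
So P(n) = -5n² − 6, and P(8) = -326.

-326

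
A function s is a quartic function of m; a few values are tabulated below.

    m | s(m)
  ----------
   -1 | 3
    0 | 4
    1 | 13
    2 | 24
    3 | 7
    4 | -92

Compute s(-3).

-71

First differences: 1, 9, 11, -17, -99. Second differences: 8, 2, -28, -82. Third differences: -6, -30, -54. Fourth differences: -24, -24.
Level-4 differences are constant, so s has degree 4.
Fitting a degree-4 polynomial gives s(m) = -m^4 + m³ + 5m² + 4m + 4.
Then s(-3) = -71.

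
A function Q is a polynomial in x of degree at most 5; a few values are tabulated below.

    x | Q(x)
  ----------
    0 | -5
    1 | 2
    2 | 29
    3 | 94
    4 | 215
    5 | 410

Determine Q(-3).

-86

First differences: 7, 27, 65, 121, 195. Second differences: 20, 38, 56, 74. Third differences: 18, 18, 18.
Level-3 differences are constant, so Q has degree 3.
Fitting a degree-3 polynomial gives Q(x) = 3x³ + x² + 3x - 5.
Then Q(-3) = -86.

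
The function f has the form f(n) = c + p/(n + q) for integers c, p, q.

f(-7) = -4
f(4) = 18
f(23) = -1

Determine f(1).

-12

(f(n) − c)(n + q) = p for each data point; the three points give a linear system in c and q, then p follows.
Solving: c = -2, q = -3, p = 20, so f(n) = -2 + 20/(n − 3).
Then f(1) = -2 + 20/(-2) = -12.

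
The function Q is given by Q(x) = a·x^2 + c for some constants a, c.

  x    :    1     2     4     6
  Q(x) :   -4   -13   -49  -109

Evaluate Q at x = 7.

-148

From Q(1) = -4 and Q(2) = -13: 1a + c = -4 and 4a + c = -13.
Subtracting: 3a = -9, so a = -3; then c = -4 − (-3)·1 = -1.
So Q(x) = -3x² − 1, and Q(7) = -148.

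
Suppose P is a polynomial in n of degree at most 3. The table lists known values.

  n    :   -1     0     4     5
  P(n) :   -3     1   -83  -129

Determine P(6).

-185

Write P(n) = an³ + bn² + cn + d; the 4 given values yield a linear system in the 4 coefficients.
Solving, the leading coefficient vanishes, and P(n) = -5n² - n + 1.
Then P(6) = -185.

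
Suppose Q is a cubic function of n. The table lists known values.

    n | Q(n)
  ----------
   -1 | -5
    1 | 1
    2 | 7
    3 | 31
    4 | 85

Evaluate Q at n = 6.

Write Q(n) = an³ + bn² + cn + d; the 5 given values yield a linear system in the 4 coefficients.
Solving, Q(n) = 2n³ - 3n² + n + 1.
Then Q(6) = 331.

331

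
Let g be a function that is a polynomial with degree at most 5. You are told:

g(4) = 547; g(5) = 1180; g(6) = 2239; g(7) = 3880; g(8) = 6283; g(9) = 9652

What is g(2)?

Write g(x) = ax^5 + bx^4 + cx³ + dx² + ex + p; the 6 given values yield a linear system in the 6 coefficients.
Solving, the leading coefficient vanishes, and g(x) = x^4 + 4x³ + 2x² + 2x - 5.
Then g(2) = 55.

55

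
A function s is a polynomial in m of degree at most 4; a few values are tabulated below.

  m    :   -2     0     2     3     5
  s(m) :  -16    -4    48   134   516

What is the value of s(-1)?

-6

Write s(m) = am^4 + bm³ + cm² + dm + e; the 5 given values yield a linear system in the 5 coefficients.
Solving, the leading coefficient vanishes, and s(m) = 3m³ + 5m² + 4m - 4.
Then s(-1) = -6.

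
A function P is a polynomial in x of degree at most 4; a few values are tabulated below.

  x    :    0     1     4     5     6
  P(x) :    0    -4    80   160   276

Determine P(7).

Write P(x) = ax^4 + bx³ + cx² + dx + e; the 5 given values yield a linear system in the 5 coefficients.
Solving, the leading coefficient vanishes, and P(x) = x³ + 3x² - 8x.
Then P(7) = 434.

434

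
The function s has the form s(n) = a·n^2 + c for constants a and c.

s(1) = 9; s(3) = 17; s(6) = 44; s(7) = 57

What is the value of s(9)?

From s(1) = 9 and s(3) = 17: 1a + c = 9 and 9a + c = 17.
Subtracting: 8a = 8, so a = 1; then c = 9 − 1·1 = 8.
So s(n) = 1n² + 8, and s(9) = 89.

89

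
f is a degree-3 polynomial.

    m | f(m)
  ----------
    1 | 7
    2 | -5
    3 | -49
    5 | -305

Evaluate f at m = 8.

-1379

Write f(m) = am³ + bm² + cm + d; the 4 given values yield a linear system in the 4 coefficients.
Solving, f(m) = -3m³ + 2m² + 3m + 5.
Then f(8) = -1379.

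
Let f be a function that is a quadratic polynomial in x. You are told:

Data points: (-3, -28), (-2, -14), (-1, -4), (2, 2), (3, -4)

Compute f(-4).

Write f(x) = ax² + bx + c; the 5 given values yield a linear system in the 3 coefficients.
Solving, f(x) = -2x² + 4x + 2.
Then f(-4) = -46.

-46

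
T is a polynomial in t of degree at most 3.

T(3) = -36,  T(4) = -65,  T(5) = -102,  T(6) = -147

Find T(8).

Write T(t) = at³ + bt² + ct + d; the 4 given values yield a linear system in the 4 coefficients.
Solving, the leading coefficient vanishes, and T(t) = -4t² - t + 3.
Then T(8) = -261.

-261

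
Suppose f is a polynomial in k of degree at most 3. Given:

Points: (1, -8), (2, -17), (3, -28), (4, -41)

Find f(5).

-56

Write f(k) = ak³ + bk² + ck + d; the 4 given values yield a linear system in the 4 coefficients.
Solving, the leading coefficient vanishes, and f(k) = -k² - 6k - 1.
Then f(5) = -56.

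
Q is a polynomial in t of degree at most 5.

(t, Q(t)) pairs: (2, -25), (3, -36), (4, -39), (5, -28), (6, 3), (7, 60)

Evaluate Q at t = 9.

First differences: -11, -3, 11, 31, 57. Second differences: 8, 14, 20, 26. Third differences: 6, 6, 6.
Level-3 differences are constant, so Q has degree 3.
Fitting a degree-3 polynomial gives Q(t) = t³ - 5t² - 5t - 3.
Then Q(9) = 276.

276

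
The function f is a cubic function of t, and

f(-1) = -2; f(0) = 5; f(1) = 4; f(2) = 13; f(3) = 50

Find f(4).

133

Write f(t) = at³ + bt² + ct + d; the 5 given values yield a linear system in the 4 coefficients.
Solving, f(t) = 3t³ - 4t² + 5.
Then f(4) = 133.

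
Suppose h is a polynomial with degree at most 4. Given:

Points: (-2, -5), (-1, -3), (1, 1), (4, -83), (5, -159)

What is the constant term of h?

1

Write h(m) = am^4 + bm³ + cm² + dm + e; the 5 given values yield a linear system in the 5 coefficients.
Solving, the leading coefficient vanishes, and h(m) = -m³ - 2m² + 3m + 1.
The constant term is h(0) = 1.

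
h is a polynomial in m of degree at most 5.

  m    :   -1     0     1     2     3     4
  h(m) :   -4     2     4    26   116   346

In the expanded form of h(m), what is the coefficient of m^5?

Write h(m) = am^5 + bm^4 + cm³ + dm² + em + p; the 6 given values yield a linear system in the 6 coefficients.
Solving, the leading coefficient vanishes, and h(m) = m^4 + 2m³ - 3m² + 2m + 2.
The coefficient of m^5 is 0.

0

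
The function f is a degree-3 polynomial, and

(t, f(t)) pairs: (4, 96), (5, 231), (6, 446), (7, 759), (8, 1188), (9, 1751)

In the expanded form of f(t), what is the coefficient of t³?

3

Write f(t) = at³ + bt² + ct + d; the 6 given values yield a linear system in the 4 coefficients.
Solving, f(t) = 3t³ - 5t² - 3t - 4.
The coefficient of t³ is 3.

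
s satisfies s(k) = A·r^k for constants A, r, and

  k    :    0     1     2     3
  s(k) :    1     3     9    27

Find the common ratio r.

3

Consecutive ratio: 3/1 = 3, and 9/3 = 3, so r = 3.
Then A·3^0 = 1 gives A = 1, and s(k) = 1·3^k.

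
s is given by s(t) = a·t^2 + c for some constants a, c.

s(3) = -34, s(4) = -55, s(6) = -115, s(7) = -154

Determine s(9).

-250

From s(3) = -34 and s(4) = -55: 9a + c = -34 and 16a + c = -55.
Subtracting: 7a = -21, so a = -3; then c = -34 − (-3)·9 = -7.
So s(t) = -3t² − 7, and s(9) = -250.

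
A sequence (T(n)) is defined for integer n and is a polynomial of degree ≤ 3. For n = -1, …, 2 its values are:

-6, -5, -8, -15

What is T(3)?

First differences: 1, -3, -7. Second differences: -4, -4.
Level-2 differences are constant, so T has degree 2.
Fitting a degree-2 polynomial gives T(n) = -2n² - n - 5.
Then T(3) = -26.

-26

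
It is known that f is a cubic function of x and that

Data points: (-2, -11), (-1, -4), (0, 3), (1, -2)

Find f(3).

Write f(x) = ax³ + bx² + cx + d; the 4 given values yield a linear system in the 4 coefficients.
Solving, f(x) = -2x³ - 6x² + 3x + 3.
Then f(3) = -96.

-96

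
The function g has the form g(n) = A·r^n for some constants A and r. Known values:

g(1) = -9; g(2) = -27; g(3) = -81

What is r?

3

Consecutive ratio: -27/(-9) = 3, and -81/(-27) = 3, so r = 3.
Then A·3^1 = -9 gives A = -3, and g(n) = -3·3^n.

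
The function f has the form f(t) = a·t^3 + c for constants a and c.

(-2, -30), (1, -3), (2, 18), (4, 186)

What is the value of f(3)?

From f(-2) = -30 and f(1) = -3: -8a + c = -30 and 1a + c = -3.
Subtracting: 9a = 27, so a = 3; then c = -30 − 3·(-8) = -6.
So f(t) = 3t³ − 6, and f(3) = 75.

75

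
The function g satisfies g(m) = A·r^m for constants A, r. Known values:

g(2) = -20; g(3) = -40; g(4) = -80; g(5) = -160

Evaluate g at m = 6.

-320

Consecutive ratio: -40/(-20) = 2, and -80/(-40) = 2, so r = 2.
Then A·2^2 = -20 gives A = -5, and g(m) = -5·2^m.
g(6) = -5·2^6 = -320.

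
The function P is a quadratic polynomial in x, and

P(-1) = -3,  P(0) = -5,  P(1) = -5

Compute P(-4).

15

Write P(x) = ax² + bx + c; the 3 given values yield a linear system in the 3 coefficients.
Solving, P(x) = x² - x - 5.
Then P(-4) = 15.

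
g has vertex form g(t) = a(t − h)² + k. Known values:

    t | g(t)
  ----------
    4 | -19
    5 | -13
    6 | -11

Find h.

First differences 6, 2; second difference -4 = 2a, so a = -2.
Expanding, the t-coefficient is −2ah = 4h; matching it to the data gives h = 6, and then k = -11.
So g(t) = -2(t − 6)² − 11.
Hence h = 6.

6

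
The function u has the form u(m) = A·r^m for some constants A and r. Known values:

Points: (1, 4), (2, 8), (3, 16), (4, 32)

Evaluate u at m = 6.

128

Consecutive ratio: 8/4 = 2, and 16/8 = 2, so r = 2.
Then A·2^1 = 4 gives A = 2, and u(m) = 2·2^m.
u(6) = 2·2^6 = 128.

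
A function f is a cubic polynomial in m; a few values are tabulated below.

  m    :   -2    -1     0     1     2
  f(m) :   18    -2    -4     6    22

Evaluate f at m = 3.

First differences: -20, -2, 10, 16. Second differences: 18, 12, 6. Third differences: -6, -6.
Level-3 differences are constant, so f has degree 3.
Fitting a degree-3 polynomial gives f(m) = -m³ + 6m² + 5m - 4.
Then f(3) = 38.

38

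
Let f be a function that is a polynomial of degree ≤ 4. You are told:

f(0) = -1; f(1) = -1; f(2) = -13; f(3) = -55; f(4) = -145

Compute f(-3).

107

Write f(x) = ax^4 + bx³ + cx² + dx + e; the 5 given values yield a linear system in the 5 coefficients.
Solving, the leading coefficient vanishes, and f(x) = -3x³ + 3x² - 1.
Then f(-3) = 107.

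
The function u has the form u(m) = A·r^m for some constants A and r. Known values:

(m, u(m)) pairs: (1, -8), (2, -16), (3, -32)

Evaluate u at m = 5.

-128

Consecutive ratio: -16/(-8) = 2, and -32/(-16) = 2, so r = 2.
Then A·2^1 = -8 gives A = -4, and u(m) = -4·2^m.
u(5) = -4·2^5 = -128.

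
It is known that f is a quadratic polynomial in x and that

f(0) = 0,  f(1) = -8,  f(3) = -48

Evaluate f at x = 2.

-24

Write f(x) = ax² + bx + c; the 3 given values yield a linear system in the 3 coefficients.
Solving, f(x) = -4x² - 4x.
Then f(2) = -24.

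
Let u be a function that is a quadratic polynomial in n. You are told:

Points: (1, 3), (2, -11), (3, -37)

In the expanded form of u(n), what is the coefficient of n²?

Write u(n) = an² + bn + c; the 3 given values yield a linear system in the 3 coefficients.
Solving, u(n) = -6n² + 4n + 5.
The coefficient of n² is -6.

-6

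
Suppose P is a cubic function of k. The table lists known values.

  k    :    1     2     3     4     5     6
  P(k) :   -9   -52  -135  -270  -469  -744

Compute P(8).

-1570

Write P(k) = ak³ + bk² + ck + d; the 6 given values yield a linear system in the 4 coefficients.
Solving, P(k) = -2k³ - 8k² - 5k + 6.
Then P(8) = -1570.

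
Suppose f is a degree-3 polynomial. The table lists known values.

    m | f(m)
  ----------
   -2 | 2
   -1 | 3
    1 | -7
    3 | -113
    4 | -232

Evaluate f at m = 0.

4

Write f(m) = am³ + bm² + cm + d; the 5 given values yield a linear system in the 4 coefficients.
Solving, f(m) = -2m³ - 6m² - 3m + 4.
Then f(0) = 4.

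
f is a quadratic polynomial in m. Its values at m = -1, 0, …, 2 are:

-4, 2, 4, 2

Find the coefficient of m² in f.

-2

Write f(m) = am² + bm + c; the 4 given values yield a linear system in the 3 coefficients.
Solving, f(m) = -2m² + 4m + 2.
The coefficient of m² is -2.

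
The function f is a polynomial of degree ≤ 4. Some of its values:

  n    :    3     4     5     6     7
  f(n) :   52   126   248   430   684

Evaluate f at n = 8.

Write f(n) = an^4 + bn³ + cn² + dn + e; the 5 given values yield a linear system in the 5 coefficients.
Solving, the leading coefficient vanishes, and f(n) = 2n³ - 2.
Then f(8) = 1022.

1022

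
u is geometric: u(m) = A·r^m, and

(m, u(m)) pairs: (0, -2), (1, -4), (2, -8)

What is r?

2

Consecutive ratio: -4/(-2) = 2, and -8/(-4) = 2, so r = 2.
Then A·2^0 = -2 gives A = -2, and u(m) = -2·2^m.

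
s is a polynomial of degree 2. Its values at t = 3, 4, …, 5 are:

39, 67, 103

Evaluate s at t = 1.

7

Write s(t) = at² + bt + c; the 3 given values yield a linear system in the 3 coefficients.
Solving, s(t) = 4t² + 3.
Then s(1) = 7.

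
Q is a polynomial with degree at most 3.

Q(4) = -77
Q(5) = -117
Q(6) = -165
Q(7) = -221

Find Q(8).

-285

Write Q(x) = ax³ + bx² + cx + d; the 4 given values yield a linear system in the 4 coefficients.
Solving, the leading coefficient vanishes, and Q(x) = -4x² - 4x + 3.
Then Q(8) = -285.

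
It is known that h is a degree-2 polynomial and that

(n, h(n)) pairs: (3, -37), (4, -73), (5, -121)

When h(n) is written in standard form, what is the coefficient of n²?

-6

Write h(n) = an² + bn + c; the 3 given values yield a linear system in the 3 coefficients.
Solving, h(n) = -6n² + 6n - 1.
The coefficient of n² is -6.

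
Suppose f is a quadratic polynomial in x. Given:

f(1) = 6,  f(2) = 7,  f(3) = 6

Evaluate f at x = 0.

Write f(x) = ax² + bx + c; the 3 given values yield a linear system in the 3 coefficients.
Solving, f(x) = -x² + 4x + 3.
Then f(0) = 3.

3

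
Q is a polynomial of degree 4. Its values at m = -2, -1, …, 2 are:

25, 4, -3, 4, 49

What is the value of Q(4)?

Write Q(m) = am^4 + bm³ + cm² + dm + e; the 5 given values yield a linear system in the 5 coefficients.
Solving, Q(m) = m^4 + 2m³ + 6m² - 2m - 3.
Then Q(4) = 469.

469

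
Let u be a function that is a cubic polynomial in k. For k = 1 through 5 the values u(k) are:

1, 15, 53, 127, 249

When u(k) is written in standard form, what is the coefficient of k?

0

First differences: 14, 38, 74, 122. Second differences: 24, 36, 48. Third differences: 12, 12.
Level-3 differences are constant, so u has degree 3.
Fitting a degree-3 polynomial gives u(k) = 2k³ - 1.
The coefficient of k is 0.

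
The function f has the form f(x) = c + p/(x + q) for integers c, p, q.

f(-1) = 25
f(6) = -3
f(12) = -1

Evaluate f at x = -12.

(f(x) − c)(x + q) = p for each data point; the three points give a linear system in c and q, then p follows.
Solving: c = 1, q = 0, p = -24, so f(x) = 1 − 24/(x + 0).
Then f(-12) = 1 − 24/(-12) = 3.

3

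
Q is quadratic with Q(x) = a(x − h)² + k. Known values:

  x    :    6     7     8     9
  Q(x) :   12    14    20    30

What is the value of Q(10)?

44

First differences 2, 6, 10; second difference 4 = 2a, so a = 2.
Expanding, the x-coefficient is −2ah = -4h; matching it to the data gives h = 6, and then k = 12.
So Q(x) = 2(x − 6)² + 12.
Q(10) = 2·4² + 12 = 44.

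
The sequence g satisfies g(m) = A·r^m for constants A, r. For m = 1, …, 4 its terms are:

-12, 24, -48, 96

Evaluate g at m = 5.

-192

Consecutive ratio: 24/(-12) = -2, and -48/24 = -2, so r = -2.
Then A·(-2)^1 = -12 gives A = 6, and g(m) = 6·(-2)^m.
g(5) = 6·(-2)^5 = -192.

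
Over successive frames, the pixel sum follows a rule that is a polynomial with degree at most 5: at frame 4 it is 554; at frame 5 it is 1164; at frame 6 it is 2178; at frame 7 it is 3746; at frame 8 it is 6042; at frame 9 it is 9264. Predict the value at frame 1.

8

Write the value at n as f(n).
Write f(n) = an^5 + bn^4 + cn³ + dn² + en + p; the 6 given values yield a linear system in the 6 coefficients.
Solving, the leading coefficient vanishes, and f(n) = n^4 + 3n³ + 6n² + 4n - 6.
Then f(1) = 8.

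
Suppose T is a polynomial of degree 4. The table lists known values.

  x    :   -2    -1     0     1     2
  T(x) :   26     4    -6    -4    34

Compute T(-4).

226

Write T(x) = ax^4 + bx³ + cx² + dx + e; the 5 given values yield a linear system in the 5 coefficients.
Solving, T(x) = x^4 + 2x³ + 5x² - 6x - 6.
Then T(-4) = 226.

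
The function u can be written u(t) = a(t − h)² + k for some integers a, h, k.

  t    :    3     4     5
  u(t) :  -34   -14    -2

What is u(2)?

First differences 20, 12; second difference -8 = 2a, so a = -4.
Expanding, the t-coefficient is −2ah = 8h; matching it to the data gives h = 6, and then k = 2.
So u(t) = -4(t − 6)² + 2.
u(2) = -4·(-4)² + 2 = -62.

-62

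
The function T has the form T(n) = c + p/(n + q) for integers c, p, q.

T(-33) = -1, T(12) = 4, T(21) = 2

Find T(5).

18

(T(n) − c)(n + q) = p for each data point; the three points give a linear system in c and q, then p follows.
Solving: c = 0, q = -3, p = 36, so T(n) = 36/(n − 3).
Then T(5) = 0 + 36/2 = 18.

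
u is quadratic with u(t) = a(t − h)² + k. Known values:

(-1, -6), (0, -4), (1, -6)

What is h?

0

First differences 2, -2; second difference -4 = 2a, so a = -2.
Expanding, the t-coefficient is −2ah = 4h; matching it to the data gives h = 0, and then k = -4.
So u(t) = -2(t + 0)² − 4.
Hence h = 0.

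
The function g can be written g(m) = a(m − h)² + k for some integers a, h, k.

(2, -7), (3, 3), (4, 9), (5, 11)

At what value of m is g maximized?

5

First differences 10, 6, 2; second difference -4 = 2a, so a = -2.
Expanding, the m-coefficient is −2ah = 4h; matching it to the data gives h = 5, and then k = 11.
So g(m) = -2(m − 5)² + 11.
Hence h = 5.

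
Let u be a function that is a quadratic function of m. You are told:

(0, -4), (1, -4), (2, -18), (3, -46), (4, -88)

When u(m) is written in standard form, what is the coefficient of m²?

First differences: 0, -14, -28, -42. Second differences: -14, -14, -14.
Level-2 differences are constant, so u has degree 2.
Fitting a degree-2 polynomial gives u(m) = -7m² + 7m - 4.
The coefficient of m² is -7.

-7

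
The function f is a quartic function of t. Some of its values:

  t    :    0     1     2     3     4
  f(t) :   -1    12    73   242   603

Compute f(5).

Write f(t) = at^4 + bt³ + ct² + dt + e; the 5 given values yield a linear system in the 5 coefficients.
Solving, f(t) = t^4 + 4t³ + 5t² + 3t - 1.
Then f(5) = 1264.

1264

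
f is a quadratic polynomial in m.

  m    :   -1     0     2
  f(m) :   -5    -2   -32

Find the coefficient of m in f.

-3

Write f(m) = am² + bm + c; the 3 given values yield a linear system in the 3 coefficients.
Solving, f(m) = -6m² - 3m - 2.
The coefficient of m is -3.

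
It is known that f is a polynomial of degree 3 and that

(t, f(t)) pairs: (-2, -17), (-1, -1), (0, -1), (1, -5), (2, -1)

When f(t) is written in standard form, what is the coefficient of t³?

Write f(t) = at³ + bt² + ct + d; the 5 given values yield a linear system in the 4 coefficients.
Solving, f(t) = 2t³ - 2t² - 4t - 1.
The coefficient of t³ is 2.

2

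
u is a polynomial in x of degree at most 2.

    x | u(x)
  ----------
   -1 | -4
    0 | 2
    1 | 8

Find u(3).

First differences: 6, 6.
Level-1 differences are constant, so u has degree 1.
Fitting a degree-1 polynomial gives u(x) = 6x + 2.
Then u(3) = 20.

20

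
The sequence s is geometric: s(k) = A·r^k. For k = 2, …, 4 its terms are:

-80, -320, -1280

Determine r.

4

Consecutive ratio: -320/(-80) = 4, and -1280/(-320) = 4, so r = 4.
Then A·4^2 = -80 gives A = -5, and s(k) = -5·4^k.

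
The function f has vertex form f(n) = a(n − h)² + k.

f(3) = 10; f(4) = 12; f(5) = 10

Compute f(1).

First differences 2, -2; second difference -4 = 2a, so a = -2.
Expanding, the n-coefficient is −2ah = 4h; matching it to the data gives h = 4, and then k = 12.
So f(n) = -2(n − 4)² + 12.
f(1) = -2·(-3)² + 12 = -6.

-6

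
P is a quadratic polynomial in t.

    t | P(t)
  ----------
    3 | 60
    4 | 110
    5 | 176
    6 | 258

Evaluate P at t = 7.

First differences: 50, 66, 82. Second differences: 16, 16.
Level-2 differences are constant, so P has degree 2.
Extending the table by one column gives the next first difference 98, so P(7) = 258 + 98 = 356.

356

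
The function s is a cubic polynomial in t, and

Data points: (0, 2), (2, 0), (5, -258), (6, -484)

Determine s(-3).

110

Write s(t) = at³ + bt² + ct + d; the 4 given values yield a linear system in the 4 coefficients.
Solving, s(t) = -3t³ + 4t² + 3t + 2.
Then s(-3) = 110.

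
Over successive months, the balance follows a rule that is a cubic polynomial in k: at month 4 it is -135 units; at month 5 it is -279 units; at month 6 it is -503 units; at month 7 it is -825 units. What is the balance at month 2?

Write the value at k as u(k).
Write u(k) = ak³ + bk² + ck + d; the 4 given values yield a linear system in the 4 coefficients.
Solving, u(k) = -3k³ + 5k² - 6k + 1.
Then u(2) = -15.

-15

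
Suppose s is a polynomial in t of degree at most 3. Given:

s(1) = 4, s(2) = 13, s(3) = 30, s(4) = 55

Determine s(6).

129

Write s(t) = at³ + bt² + ct + d; the 4 given values yield a linear system in the 4 coefficients.
Solving, the leading coefficient vanishes, and s(t) = 4t² - 3t + 3.
Then s(6) = 129.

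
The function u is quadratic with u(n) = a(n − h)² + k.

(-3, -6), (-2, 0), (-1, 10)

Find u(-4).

First differences 6, 10; second difference 4 = 2a, so a = 2.
Expanding, the n-coefficient is −2ah = -4h; matching it to the data gives h = -4, and then k = -8.
So u(n) = 2(n + 4)² − 8.
u(-4) = 2·0² − 8 = -8.

-8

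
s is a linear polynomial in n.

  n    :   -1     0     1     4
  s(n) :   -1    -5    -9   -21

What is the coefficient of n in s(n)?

-4

Write s(n) = an + b; the 4 given values yield a linear system in the 2 coefficients.
Solving, s(n) = -4n - 5.
The coefficient of n is -4.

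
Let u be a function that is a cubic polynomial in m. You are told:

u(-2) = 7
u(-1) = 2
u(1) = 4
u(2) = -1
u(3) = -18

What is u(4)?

Write u(m) = am³ + bm² + cm + d; the 5 given values yield a linear system in the 4 coefficients.
Solving, u(m) = -m³ + 2m + 3.
Then u(4) = -53.

-53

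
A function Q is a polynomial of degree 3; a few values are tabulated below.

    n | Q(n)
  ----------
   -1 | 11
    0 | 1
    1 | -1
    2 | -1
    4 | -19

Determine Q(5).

Write Q(n) = an³ + bn² + cn + d; the 5 given values yield a linear system in the 4 coefficients.
Solving, Q(n) = -n³ + 4n² - 5n + 1.
Then Q(5) = -49.

-49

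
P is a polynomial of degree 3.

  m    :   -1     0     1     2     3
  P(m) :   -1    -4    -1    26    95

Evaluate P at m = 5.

First differences: -3, 3, 27, 69. Second differences: 6, 24, 42. Third differences: 18, 18.
Level-3 differences are constant, so P has degree 3.
Fitting a degree-3 polynomial gives P(m) = 3m³ + 3m² - 3m - 4.
Then P(5) = 431.

431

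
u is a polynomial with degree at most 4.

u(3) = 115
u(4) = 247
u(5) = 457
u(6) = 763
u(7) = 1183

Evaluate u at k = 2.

First differences: 132, 210, 306, 420. Second differences: 78, 96, 114. Third differences: 18, 18.
Level-3 differences are constant, so u has degree 3.
Fitting a degree-3 polynomial gives u(k) = 3k³ + 3k² + 7.
Then u(2) = 43.

43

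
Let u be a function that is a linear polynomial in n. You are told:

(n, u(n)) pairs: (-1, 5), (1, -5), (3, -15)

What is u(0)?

0

Write u(n) = an + b; the 3 given values yield a linear system in the 2 coefficients.
Solving, u(n) = -5n.
Then u(0) = 0.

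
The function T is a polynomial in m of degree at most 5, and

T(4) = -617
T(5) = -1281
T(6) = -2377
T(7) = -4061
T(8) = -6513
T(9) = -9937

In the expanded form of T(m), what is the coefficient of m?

First differences: -664, -1096, -1684, -2452, -3424. Second differences: -432, -588, -768, -972. Third differences: -156, -180, -204. Fourth differences: -24, -24.
Level-4 differences are constant, so T has degree 4.
Fitting a degree-4 polynomial gives T(m) = -m^4 - 4m³ - 5m² - 6m - 1.
The coefficient of m is -6.

-6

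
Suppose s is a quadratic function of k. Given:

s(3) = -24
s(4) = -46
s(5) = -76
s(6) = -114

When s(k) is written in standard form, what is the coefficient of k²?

First differences: -22, -30, -38. Second differences: -8, -8.
Level-2 differences are constant, so s has degree 2.
Fitting a degree-2 polynomial gives s(k) = -4k² + 6k - 6.
The coefficient of k² is -4.

-4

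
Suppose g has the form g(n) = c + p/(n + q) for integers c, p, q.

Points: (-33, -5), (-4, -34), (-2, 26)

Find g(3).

1

(g(n) − c)(n + q) = p for each data point; the three points give a linear system in c and q, then p follows.
Solving: c = -4, q = 3, p = 30, so g(n) = -4 + 30/(n + 3).
Then g(3) = -4 + 30/6 = 1.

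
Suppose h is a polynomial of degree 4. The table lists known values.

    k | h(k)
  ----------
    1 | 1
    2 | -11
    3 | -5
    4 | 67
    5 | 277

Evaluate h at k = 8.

Write h(k) = ak^4 + bk³ + ck² + dk + e; the 5 given values yield a linear system in the 5 coefficients.
Solving, h(k) = k^4 - 2k³ - 4k² - k + 7.
Then h(8) = 2815.

2815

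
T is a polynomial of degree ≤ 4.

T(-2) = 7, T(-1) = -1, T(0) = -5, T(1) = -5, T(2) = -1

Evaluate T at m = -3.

19

Write T(m) = am^4 + bm³ + cm² + dm + e; the 5 given values yield a linear system in the 5 coefficients.
Solving, the top 2 coefficients vanish, and T(m) = 2m² - 2m - 5.
Then T(-3) = 19.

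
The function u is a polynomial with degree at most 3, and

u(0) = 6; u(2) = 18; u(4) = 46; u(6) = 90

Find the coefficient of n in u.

Write u(n) = an³ + bn² + cn + d; the 4 given values yield a linear system in the 4 coefficients.
Solving, the leading coefficient vanishes, and u(n) = 2n² + 2n + 6.
The coefficient of n is 2.

2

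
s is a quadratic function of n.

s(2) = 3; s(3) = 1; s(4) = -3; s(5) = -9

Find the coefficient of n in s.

Write s(n) = an² + bn + c; the 4 given values yield a linear system in the 3 coefficients.
Solving, s(n) = -n² + 3n + 1.
The coefficient of n is 3.

3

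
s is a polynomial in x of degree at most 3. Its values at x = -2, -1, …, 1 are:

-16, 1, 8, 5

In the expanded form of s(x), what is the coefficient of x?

First differences: 17, 7, -3. Second differences: -10, -10.
Level-2 differences are constant, so s has degree 2.
Fitting a degree-2 polynomial gives s(x) = -5x² + 2x + 8.
The coefficient of x is 2.

2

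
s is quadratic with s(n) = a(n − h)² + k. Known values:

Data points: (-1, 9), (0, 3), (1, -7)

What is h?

First differences -6, -10; second difference -4 = 2a, so a = -2.
Expanding, the n-coefficient is −2ah = 4h; matching it to the data gives h = -2, and then k = 11.
So s(n) = -2(n + 2)² + 11.
Hence h = -2.

-2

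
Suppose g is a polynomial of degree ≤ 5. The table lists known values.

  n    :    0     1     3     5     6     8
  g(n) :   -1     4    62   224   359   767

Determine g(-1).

2

Write g(n) = an^5 + bn^4 + cn³ + dn² + en + p; the 6 given values yield a linear system in the 6 coefficients.
Solving, the top 2 coefficients vanish, and g(n) = n³ + 4n² - 1.
Then g(-1) = 2.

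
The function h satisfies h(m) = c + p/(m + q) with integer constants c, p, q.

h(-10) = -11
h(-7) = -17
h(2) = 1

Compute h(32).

(h(m) − c)(m + q) = p for each data point; the three points give a linear system in c and q, then p follows.
Solving: c = -5, q = 4, p = 36, so h(m) = -5 + 36/(m + 4).
Then h(32) = -5 + 36/36 = -4.

-4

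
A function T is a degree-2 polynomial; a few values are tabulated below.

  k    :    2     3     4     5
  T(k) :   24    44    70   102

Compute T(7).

184

First differences: 20, 26, 32. Second differences: 6, 6.
Level-2 differences are constant, so T has degree 2.
Fitting a degree-2 polynomial gives T(k) = 3k² + 5k + 2.
Then T(7) = 184.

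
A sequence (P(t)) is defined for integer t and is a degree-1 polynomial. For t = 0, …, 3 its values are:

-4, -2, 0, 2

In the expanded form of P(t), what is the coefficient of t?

2

Write P(t) = at + b; the 4 given values yield a linear system in the 2 coefficients.
Solving, P(t) = 2t - 4.
The coefficient of t is 2.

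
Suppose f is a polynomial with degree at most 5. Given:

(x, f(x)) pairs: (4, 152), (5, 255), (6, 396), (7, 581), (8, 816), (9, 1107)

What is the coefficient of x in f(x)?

First differences: 103, 141, 185, 235, 291. Second differences: 38, 44, 50, 56. Third differences: 6, 6, 6.
Level-3 differences are constant, so f has degree 3.
Fitting a degree-3 polynomial gives f(x) = x³ + 4x² + 6x.
The coefficient of x is 6.

6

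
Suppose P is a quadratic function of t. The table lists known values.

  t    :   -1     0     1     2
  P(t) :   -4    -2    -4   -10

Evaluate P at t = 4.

First differences: 2, -2, -6. Second differences: -4, -4.
Level-2 differences are constant, so P has degree 2.
Fitting a degree-2 polynomial gives P(t) = -2t² - 2.
Then P(4) = -34.

-34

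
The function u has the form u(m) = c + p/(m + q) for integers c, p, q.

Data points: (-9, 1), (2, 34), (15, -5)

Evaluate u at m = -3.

4

(u(m) − c)(m + q) = p for each data point; the three points give a linear system in c and q, then p follows.
Solving: c = -2, q = -3, p = -36, so u(m) = -2 − 36/(m − 3).
Then u(-3) = -2 − 36/(-6) = 4.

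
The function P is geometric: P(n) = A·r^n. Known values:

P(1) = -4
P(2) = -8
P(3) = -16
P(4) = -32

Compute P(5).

-64

Consecutive ratio: -8/(-4) = 2, and -16/(-8) = 2, so r = 2.
Then A·2^1 = -4 gives A = -2, and P(n) = -2·2^n.
P(5) = -2·2^5 = -64.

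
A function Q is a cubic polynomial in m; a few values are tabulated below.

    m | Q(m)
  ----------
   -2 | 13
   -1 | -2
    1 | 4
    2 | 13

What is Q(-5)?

202

Write Q(m) = am³ + bm² + cm + d; the 4 given values yield a linear system in the 4 coefficients.
Solving, Q(m) = -m³ + 4m² + 4m - 3.
Then Q(-5) = 202.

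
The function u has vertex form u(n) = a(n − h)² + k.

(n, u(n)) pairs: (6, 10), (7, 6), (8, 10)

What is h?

First differences -4, 4; second difference 8 = 2a, so a = 4.
Expanding, the n-coefficient is −2ah = -8h; matching it to the data gives h = 7, and then k = 6.
So u(n) = 4(n − 7)² + 6.
Hence h = 7.

7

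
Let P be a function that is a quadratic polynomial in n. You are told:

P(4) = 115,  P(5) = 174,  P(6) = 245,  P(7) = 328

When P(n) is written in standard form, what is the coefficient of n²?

6

Write P(n) = an² + bn + c; the 4 given values yield a linear system in the 3 coefficients.
Solving, P(n) = 6n² + 5n - 1.
The coefficient of n² is 6.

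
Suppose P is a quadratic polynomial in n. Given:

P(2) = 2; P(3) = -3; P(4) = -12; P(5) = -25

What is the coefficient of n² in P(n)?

First differences: -5, -9, -13. Second differences: -4, -4.
Level-2 differences are constant, so P has degree 2.
Fitting a degree-2 polynomial gives P(n) = -2n² + 5n.
The coefficient of n² is -2.

-2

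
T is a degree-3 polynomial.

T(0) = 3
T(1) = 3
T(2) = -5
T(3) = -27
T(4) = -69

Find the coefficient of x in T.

2

Write T(x) = ax³ + bx² + cx + d; the 5 given values yield a linear system in the 4 coefficients.
Solving, T(x) = -x³ - x² + 2x + 3.
The coefficient of x is 2.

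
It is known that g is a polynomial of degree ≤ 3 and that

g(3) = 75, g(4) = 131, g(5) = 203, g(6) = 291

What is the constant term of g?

3

Write g(k) = ak³ + bk² + ck + d; the 4 given values yield a linear system in the 4 coefficients.
Solving, the leading coefficient vanishes, and g(k) = 8k² + 3.
The constant term is g(0) = 3.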